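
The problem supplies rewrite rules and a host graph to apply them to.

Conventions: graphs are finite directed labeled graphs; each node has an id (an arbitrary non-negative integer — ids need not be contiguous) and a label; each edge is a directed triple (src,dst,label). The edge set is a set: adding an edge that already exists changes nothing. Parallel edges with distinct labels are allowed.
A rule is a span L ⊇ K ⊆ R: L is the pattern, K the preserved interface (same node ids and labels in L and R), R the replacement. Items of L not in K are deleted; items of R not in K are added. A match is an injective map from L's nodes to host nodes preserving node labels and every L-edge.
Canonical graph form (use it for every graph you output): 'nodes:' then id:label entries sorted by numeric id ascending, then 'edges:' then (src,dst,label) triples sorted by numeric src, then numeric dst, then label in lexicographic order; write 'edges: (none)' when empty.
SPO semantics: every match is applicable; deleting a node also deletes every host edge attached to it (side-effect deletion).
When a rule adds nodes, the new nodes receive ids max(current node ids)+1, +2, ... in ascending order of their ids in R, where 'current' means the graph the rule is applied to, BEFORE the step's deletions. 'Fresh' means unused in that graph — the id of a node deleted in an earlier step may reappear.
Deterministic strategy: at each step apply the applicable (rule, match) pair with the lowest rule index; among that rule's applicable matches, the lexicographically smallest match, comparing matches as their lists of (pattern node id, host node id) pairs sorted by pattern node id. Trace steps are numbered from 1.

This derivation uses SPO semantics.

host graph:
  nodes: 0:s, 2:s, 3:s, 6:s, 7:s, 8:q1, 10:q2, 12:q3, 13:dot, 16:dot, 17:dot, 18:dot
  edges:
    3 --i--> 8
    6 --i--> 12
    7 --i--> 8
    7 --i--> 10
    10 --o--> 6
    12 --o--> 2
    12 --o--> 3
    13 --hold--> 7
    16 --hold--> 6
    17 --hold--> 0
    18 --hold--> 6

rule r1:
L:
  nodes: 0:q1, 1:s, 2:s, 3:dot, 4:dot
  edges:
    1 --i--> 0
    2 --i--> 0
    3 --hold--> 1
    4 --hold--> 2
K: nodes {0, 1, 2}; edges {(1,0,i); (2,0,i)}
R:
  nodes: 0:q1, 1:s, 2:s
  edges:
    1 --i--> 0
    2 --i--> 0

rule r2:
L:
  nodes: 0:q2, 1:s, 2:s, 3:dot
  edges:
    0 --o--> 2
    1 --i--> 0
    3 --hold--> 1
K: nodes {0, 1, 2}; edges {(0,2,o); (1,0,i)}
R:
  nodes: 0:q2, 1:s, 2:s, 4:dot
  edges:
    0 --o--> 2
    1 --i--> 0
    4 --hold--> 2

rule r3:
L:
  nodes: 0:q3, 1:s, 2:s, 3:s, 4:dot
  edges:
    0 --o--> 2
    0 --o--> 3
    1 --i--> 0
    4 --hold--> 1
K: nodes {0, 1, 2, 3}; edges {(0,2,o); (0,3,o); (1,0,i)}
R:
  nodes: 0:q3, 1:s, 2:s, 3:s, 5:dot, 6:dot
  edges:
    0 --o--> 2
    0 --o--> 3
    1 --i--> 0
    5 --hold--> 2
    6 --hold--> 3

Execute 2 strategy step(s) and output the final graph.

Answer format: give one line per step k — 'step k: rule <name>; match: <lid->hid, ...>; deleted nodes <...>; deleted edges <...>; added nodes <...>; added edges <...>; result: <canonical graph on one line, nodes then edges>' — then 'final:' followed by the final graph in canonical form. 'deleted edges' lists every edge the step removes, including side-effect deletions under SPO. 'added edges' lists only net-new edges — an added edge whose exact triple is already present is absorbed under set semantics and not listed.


step 1: rule r2; match: 0->10, 1->7, 2->6, 3->13; deleted nodes 13; deleted edges (13,7,hold); added nodes 19; added edges (19,6,hold); result: nodes: 0:s, 2:s, 3:s, 6:s, 7:s, 8:q1, 10:q2, 12:q3, 16:dot, 17:dot, 18:dot, 19:dot edges: (3,8,i); (6,12,i); (7,8,i); (7,10,i); (10,6,o); (12,2,o); (12,3,o); (16,6,hold); (17,0,hold); (18,6,hold); (19,6,hold)
step 2: rule r3; match: 0->12, 1->6, 2->2, 3->3, 4->16; deleted nodes 16; deleted edges (16,6,hold); added nodes 20, 21; added edges (20,2,hold); (21,3,hold); result: nodes: 0:s, 2:s, 3:s, 6:s, 7:s, 8:q1, 10:q2, 12:q3, 17:dot, 18:dot, 19:dot, 20:dot, 21:dot edges: (3,8,i); (6,12,i); (7,8,i); (7,10,i); (10,6,o); (12,2,o); (12,3,o); (17,0,hold); (18,6,hold); (19,6,hold); (20,2,hold); (21,3,hold)
final:
nodes: 0:s, 2:s, 3:s, 6:s, 7:s, 8:q1, 10:q2, 12:q3, 17:dot, 18:dot, 19:dot, 20:dot, 21:dot
edges: (3,8,i); (6,12,i); (7,8,i); (7,10,i); (10,6,o); (12,2,o); (12,3,o); (17,0,hold); (18,6,hold); (19,6,hold); (20,2,hold); (21,3,hold)


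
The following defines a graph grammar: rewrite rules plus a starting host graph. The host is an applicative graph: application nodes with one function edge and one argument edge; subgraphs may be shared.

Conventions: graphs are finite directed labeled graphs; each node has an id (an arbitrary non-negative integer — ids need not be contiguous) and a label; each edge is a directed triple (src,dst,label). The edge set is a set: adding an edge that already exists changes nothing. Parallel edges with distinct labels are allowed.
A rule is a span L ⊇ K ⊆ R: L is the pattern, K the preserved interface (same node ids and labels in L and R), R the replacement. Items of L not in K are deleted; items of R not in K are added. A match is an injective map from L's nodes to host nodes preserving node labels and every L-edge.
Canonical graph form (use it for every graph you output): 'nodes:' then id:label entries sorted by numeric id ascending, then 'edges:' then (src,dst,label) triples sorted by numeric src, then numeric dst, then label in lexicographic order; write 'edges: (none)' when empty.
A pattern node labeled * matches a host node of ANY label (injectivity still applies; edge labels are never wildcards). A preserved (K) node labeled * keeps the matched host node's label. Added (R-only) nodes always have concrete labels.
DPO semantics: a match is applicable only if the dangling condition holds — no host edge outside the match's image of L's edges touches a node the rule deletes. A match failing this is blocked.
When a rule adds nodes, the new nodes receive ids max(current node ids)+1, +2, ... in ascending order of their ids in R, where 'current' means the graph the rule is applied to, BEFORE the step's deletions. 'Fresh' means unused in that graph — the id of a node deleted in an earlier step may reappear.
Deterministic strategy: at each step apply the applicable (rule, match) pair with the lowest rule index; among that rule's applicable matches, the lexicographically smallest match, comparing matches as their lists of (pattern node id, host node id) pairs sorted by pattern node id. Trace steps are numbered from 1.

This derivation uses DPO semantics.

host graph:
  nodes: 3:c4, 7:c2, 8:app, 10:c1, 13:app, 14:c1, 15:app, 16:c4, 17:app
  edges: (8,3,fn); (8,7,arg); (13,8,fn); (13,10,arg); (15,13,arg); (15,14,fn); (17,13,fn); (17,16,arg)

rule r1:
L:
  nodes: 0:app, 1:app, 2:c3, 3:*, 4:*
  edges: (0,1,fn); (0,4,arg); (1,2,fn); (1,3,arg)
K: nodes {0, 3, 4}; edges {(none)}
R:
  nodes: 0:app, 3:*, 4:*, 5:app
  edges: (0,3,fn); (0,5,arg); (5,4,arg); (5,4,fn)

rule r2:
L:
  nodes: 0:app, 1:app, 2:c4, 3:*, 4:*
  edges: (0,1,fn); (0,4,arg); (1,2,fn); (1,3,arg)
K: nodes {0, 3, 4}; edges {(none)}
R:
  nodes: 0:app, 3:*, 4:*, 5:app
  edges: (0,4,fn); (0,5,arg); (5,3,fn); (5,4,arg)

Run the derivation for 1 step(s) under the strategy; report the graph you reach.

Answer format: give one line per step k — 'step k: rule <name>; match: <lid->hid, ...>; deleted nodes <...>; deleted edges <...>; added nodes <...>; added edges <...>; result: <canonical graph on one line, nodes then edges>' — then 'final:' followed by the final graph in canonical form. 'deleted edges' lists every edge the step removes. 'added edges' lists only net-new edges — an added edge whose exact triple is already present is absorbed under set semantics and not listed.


step 1: rule r2; match: 0->13, 1->8, 2->3, 3->7, 4->10; deleted nodes 3, 8; deleted edges (8,3,fn); (8,7,arg); (13,8,fn); (13,10,arg); added nodes 18; added edges (13,10,fn); (13,18,arg); (18,7,fn); (18,10,arg); result: nodes: 7:c2, 10:c1, 13:app, 14:c1, 15:app, 16:c4, 17:app, 18:app edges: (13,10,fn); (13,18,arg); (15,13,arg); (15,14,fn); (17,13,fn); (17,16,arg); (18,7,fn); (18,10,arg)
final:
nodes: 7:c2, 10:c1, 13:app, 14:c1, 15:app, 16:c4, 17:app, 18:app
edges: (13,10,fn); (13,18,arg); (15,13,arg); (15,14,fn); (17,13,fn); (17,16,arg); (18,7,fn); (18,10,arg)


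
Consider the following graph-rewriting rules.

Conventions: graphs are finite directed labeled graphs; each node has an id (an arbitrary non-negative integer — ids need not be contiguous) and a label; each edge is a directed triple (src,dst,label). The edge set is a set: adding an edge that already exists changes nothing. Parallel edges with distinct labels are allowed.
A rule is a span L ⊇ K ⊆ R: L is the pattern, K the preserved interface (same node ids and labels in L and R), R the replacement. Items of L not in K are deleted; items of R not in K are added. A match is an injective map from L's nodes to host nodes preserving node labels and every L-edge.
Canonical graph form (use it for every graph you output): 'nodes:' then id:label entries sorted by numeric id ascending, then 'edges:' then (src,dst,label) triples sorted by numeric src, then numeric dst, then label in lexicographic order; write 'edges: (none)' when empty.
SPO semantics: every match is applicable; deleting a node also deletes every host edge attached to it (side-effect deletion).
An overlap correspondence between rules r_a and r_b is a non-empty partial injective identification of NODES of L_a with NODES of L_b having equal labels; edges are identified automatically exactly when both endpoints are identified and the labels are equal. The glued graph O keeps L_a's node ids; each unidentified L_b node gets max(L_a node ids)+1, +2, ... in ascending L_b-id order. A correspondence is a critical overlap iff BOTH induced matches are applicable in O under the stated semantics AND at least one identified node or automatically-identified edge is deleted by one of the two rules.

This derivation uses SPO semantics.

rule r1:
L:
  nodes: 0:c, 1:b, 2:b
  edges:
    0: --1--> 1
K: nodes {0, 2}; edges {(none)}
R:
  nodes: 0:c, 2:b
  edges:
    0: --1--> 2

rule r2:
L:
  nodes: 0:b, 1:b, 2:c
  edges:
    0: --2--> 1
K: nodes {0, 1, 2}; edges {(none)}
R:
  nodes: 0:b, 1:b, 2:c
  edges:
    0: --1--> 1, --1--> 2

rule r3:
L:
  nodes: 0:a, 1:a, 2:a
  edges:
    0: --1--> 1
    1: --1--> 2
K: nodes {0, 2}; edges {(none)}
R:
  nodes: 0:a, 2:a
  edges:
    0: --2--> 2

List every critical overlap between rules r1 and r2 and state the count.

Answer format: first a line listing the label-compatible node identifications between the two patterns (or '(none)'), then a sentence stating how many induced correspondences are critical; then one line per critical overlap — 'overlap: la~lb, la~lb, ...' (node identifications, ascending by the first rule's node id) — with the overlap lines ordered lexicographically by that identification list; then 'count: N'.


label-compatible node identifications between L(r1) and L(r2): 0~2, 1~0, 1~1, 2~0, 2~1
8 of the induced correspondences are critical overlaps of r1 and r2.
overlap: 0~2, 1~0
overlap: 0~2, 1~0, 2~1
overlap: 0~2, 1~1
overlap: 0~2, 1~1, 2~0
overlap: 1~0
overlap: 1~0, 2~1
overlap: 1~1
overlap: 1~1, 2~0
count: 8


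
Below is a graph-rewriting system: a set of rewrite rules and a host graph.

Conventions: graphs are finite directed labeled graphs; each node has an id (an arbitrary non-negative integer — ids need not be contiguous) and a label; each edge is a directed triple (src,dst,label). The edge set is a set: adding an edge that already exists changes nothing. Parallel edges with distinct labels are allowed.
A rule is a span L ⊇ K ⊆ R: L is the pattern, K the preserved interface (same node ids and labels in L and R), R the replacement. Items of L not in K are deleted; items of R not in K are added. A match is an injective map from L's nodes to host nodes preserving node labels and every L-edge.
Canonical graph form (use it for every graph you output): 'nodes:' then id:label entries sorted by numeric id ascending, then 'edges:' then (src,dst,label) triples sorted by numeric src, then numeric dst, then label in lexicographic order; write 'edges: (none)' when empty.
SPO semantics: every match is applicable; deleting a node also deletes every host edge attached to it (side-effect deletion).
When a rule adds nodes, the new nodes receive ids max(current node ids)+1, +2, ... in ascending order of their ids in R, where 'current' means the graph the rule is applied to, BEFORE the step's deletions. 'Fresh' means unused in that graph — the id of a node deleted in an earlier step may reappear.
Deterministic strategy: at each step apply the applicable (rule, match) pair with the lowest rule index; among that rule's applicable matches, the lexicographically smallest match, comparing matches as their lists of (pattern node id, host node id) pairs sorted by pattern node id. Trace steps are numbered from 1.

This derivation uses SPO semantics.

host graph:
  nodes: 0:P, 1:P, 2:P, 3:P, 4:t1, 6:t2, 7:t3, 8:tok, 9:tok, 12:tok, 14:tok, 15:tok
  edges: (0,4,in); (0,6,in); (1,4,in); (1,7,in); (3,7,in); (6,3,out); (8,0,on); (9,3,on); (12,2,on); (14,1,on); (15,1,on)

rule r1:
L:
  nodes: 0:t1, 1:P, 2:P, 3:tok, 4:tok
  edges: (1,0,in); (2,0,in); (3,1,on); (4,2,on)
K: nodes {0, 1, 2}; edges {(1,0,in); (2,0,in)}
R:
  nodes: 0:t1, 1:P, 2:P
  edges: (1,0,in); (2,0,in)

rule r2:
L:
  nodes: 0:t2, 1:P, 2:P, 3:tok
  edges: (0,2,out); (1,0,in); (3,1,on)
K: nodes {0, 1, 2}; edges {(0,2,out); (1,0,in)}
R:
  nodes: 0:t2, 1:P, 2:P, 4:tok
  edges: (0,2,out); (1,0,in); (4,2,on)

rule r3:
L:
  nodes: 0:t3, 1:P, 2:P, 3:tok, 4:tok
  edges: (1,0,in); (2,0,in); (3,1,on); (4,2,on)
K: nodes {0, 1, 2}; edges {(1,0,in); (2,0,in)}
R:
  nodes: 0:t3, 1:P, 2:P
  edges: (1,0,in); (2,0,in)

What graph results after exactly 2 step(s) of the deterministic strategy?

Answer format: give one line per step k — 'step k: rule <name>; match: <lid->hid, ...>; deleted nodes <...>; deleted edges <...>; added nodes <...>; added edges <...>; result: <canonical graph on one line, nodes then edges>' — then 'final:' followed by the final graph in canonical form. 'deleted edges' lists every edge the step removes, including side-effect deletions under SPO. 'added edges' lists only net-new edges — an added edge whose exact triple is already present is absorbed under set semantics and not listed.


step 1: rule r1; match: 0->4, 1->0, 2->1, 3->8, 4->14; deleted nodes 8, 14; deleted edges (8,0,on); (14,1,on); added nodes (none); added edges (none); result: nodes: 0:P, 1:P, 2:P, 3:P, 4:t1, 6:t2, 7:t3, 9:tok, 12:tok, 15:tok edges: (0,4,in); (0,6,in); (1,4,in); (1,7,in); (3,7,in); (6,3,out); (9,3,on); (12,2,on); (15,1,on)
step 2: rule r3; match: 0->7, 1->1, 2->3, 3->15, 4->9; deleted nodes 9, 15; deleted edges (9,3,on); (15,1,on); added nodes (none); added edges (none); result: nodes: 0:P, 1:P, 2:P, 3:P, 4:t1, 6:t2, 7:t3, 12:tok edges: (0,4,in); (0,6,in); (1,4,in); (1,7,in); (3,7,in); (6,3,out); (12,2,on)
final:
nodes: 0:P, 1:P, 2:P, 3:P, 4:t1, 6:t2, 7:t3, 12:tok
edges: (0,4,in); (0,6,in); (1,4,in); (1,7,in); (3,7,in); (6,3,out); (12,2,on)


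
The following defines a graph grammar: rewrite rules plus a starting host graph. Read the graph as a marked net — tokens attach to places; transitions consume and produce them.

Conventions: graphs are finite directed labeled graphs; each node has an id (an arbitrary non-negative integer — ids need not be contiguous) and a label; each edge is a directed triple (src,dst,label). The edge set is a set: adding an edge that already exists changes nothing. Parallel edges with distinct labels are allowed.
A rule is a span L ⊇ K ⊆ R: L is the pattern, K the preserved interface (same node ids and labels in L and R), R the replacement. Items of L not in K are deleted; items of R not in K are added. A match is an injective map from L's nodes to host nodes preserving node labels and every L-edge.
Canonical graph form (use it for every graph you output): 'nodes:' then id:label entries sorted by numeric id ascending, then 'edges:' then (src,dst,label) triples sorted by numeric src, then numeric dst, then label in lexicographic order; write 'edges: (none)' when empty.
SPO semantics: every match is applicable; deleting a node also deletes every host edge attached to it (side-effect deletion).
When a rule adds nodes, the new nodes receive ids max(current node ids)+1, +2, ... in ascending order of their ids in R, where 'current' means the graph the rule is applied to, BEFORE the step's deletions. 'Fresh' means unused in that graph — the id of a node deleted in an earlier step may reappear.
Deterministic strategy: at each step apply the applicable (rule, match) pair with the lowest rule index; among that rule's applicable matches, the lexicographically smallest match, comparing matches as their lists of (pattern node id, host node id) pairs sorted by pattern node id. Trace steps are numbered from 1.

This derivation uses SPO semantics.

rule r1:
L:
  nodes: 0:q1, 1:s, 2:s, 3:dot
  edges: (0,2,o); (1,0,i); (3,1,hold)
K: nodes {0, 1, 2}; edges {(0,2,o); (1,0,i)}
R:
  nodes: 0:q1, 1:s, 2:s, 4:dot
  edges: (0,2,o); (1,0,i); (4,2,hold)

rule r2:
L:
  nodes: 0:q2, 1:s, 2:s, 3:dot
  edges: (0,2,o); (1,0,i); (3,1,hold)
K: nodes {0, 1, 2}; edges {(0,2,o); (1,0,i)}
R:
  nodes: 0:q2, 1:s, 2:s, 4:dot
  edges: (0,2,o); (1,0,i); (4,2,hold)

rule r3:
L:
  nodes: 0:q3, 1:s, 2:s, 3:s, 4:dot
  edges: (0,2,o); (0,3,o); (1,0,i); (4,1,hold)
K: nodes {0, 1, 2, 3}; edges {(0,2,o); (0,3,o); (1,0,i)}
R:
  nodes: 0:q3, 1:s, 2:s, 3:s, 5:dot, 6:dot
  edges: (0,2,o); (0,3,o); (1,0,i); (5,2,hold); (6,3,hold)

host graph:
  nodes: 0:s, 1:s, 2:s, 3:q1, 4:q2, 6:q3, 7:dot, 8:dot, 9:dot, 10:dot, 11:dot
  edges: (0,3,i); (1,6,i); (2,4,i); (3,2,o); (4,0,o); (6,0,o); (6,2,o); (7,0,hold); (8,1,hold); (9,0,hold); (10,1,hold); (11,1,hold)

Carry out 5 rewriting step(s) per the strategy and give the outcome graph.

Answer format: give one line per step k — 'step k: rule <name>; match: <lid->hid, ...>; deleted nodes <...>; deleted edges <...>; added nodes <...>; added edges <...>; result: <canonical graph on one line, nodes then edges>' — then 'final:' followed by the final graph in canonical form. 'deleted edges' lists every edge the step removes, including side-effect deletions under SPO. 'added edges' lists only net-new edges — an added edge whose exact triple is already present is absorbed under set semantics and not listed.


step 1: rule r1; match: 0->3, 1->0, 2->2, 3->7; deleted nodes 7; deleted edges (7,0,hold); added nodes 12; added edges (12,2,hold); result: nodes: 0:s, 1:s, 2:s, 3:q1, 4:q2, 6:q3, 8:dot, 9:dot, 10:dot, 11:dot, 12:dot edges: (0,3,i); (1,6,i); (2,4,i); (3,2,o); (4,0,o); (6,0,o); (6,2,o); (8,1,hold); (9,0,hold); (10,1,hold); (11,1,hold); (12,2,hold)
step 2: rule r1; match: 0->3, 1->0, 2->2, 3->9; deleted nodes 9; deleted edges (9,0,hold); added nodes 13; added edges (13,2,hold); result: nodes: 0:s, 1:s, 2:s, 3:q1, 4:q2, 6:q3, 8:dot, 10:dot, 11:dot, 12:dot, 13:dot edges: (0,3,i); (1,6,i); (2,4,i); (3,2,o); (4,0,o); (6,0,o); (6,2,o); (8,1,hold); (10,1,hold); (11,1,hold); (12,2,hold); (13,2,hold)
step 3: rule r2; match: 0->4, 1->2, 2->0, 3->12; deleted nodes 12; deleted edges (12,2,hold); added nodes 14; added edges (14,0,hold); result: nodes: 0:s, 1:s, 2:s, 3:q1, 4:q2, 6:q3, 8:dot, 10:dot, 11:dot, 13:dot, 14:dot edges: (0,3,i); (1,6,i); (2,4,i); (3,2,o); (4,0,o); (6,0,o); (6,2,o); (8,1,hold); (10,1,hold); (11,1,hold); (13,2,hold); (14,0,hold)
step 4: rule r1; match: 0->3, 1->0, 2->2, 3->14; deleted nodes 14; deleted edges (14,0,hold); added nodes 15; added edges (15,2,hold); result: nodes: 0:s, 1:s, 2:s, 3:q1, 4:q2, 6:q3, 8:dot, 10:dot, 11:dot, 13:dot, 15:dot edges: (0,3,i); (1,6,i); (2,4,i); (3,2,o); (4,0,o); (6,0,o); (6,2,o); (8,1,hold); (10,1,hold); (11,1,hold); (13,2,hold); (15,2,hold)
step 5: rule r2; match: 0->4, 1->2, 2->0, 3->13; deleted nodes 13; deleted edges (13,2,hold); added nodes 16; added edges (16,0,hold); result: nodes: 0:s, 1:s, 2:s, 3:q1, 4:q2, 6:q3, 8:dot, 10:dot, 11:dot, 15:dot, 16:dot edges: (0,3,i); (1,6,i); (2,4,i); (3,2,o); (4,0,o); (6,0,o); (6,2,o); (8,1,hold); (10,1,hold); (11,1,hold); (15,2,hold); (16,0,hold)
final:
nodes: 0:s, 1:s, 2:s, 3:q1, 4:q2, 6:q3, 8:dot, 10:dot, 11:dot, 15:dot, 16:dot
edges: (0,3,i); (1,6,i); (2,4,i); (3,2,o); (4,0,o); (6,0,o); (6,2,o); (8,1,hold); (10,1,hold); (11,1,hold); (15,2,hold); (16,0,hold)


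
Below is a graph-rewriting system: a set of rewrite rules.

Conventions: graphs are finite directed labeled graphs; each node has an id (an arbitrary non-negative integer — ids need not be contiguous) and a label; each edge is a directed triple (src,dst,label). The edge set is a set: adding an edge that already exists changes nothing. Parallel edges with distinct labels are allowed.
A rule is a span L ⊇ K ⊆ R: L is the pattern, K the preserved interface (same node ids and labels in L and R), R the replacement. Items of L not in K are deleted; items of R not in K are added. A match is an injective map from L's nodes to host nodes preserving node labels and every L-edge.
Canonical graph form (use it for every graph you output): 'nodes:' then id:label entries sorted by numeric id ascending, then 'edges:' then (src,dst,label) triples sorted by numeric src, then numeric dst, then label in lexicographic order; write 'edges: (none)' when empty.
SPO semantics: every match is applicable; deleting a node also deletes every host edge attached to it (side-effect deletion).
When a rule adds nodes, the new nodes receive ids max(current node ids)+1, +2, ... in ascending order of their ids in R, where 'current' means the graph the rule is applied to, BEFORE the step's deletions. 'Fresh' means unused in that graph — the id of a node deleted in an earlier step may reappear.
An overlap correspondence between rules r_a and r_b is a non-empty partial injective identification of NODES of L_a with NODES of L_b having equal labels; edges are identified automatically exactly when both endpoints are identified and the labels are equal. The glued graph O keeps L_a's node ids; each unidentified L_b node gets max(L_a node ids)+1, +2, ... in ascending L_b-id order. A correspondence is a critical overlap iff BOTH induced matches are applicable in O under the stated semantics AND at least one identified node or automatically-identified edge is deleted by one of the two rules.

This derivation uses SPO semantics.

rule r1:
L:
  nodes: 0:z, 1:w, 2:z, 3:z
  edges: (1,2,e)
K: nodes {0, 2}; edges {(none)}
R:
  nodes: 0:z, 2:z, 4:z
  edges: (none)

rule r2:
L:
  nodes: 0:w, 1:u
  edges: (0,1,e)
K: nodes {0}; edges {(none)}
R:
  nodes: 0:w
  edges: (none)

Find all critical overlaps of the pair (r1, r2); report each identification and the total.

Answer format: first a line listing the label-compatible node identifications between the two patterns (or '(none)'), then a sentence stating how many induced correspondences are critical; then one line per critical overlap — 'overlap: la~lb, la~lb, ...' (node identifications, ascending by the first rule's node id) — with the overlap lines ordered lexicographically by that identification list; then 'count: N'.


label-compatible node identifications between L(r1) and L(r2): 1~0
1 of the induced correspondences is a critical overlap of r1 and r2.
overlap: 1~0
count: 1


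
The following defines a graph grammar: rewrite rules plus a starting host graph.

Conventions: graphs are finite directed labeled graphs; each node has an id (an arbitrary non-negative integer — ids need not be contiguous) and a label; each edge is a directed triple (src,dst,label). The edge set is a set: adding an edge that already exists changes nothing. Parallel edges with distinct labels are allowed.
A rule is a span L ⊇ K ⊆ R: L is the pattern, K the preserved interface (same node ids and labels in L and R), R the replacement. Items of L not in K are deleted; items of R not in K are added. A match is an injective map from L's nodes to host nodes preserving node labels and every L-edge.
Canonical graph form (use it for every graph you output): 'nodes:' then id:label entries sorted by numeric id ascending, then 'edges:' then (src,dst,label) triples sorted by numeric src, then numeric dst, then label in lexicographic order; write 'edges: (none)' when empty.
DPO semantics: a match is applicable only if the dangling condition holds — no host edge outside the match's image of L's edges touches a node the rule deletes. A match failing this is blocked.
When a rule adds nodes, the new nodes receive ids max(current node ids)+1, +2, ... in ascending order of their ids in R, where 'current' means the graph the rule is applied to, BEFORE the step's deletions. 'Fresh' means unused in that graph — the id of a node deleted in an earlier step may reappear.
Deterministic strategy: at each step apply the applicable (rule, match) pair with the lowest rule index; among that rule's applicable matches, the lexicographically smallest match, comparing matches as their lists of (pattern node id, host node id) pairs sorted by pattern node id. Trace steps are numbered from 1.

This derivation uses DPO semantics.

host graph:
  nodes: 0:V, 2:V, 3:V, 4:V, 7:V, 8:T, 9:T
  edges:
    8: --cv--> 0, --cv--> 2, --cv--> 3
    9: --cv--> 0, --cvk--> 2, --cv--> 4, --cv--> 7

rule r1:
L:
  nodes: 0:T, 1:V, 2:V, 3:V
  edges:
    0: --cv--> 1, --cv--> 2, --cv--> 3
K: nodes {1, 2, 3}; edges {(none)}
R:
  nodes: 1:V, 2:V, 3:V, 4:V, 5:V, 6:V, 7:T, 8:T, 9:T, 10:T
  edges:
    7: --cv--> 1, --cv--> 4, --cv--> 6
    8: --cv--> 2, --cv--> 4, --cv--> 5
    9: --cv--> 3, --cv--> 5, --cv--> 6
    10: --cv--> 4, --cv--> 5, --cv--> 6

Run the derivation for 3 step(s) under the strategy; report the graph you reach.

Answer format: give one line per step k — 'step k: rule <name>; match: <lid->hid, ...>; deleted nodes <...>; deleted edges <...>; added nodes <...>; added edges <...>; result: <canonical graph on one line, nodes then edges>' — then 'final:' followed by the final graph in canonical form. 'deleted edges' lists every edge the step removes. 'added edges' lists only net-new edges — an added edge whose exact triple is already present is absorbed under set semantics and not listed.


step 1: rule r1; match: 0->8, 1->0, 2->2, 3->3; deleted nodes 8; deleted edges (8,0,cv); (8,2,cv); (8,3,cv); added nodes 10, 11, 12, 13, 14, 15, 16; added edges (13,0,cv); (13,10,cv); (13,12,cv); (14,2,cv); (14,10,cv); (14,11,cv); (15,3,cv); (15,11,cv); (15,12,cv); (16,10,cv); (16,11,cv); (16,12,cv); result: nodes: 0:V, 2:V, 3:V, 4:V, 7:V, 9:T, 10:V, 11:V, 12:V, 13:T, 14:T, 15:T, 16:T edges: (9,0,cv); (9,2,cvk); (9,4,cv); (9,7,cv); (13,0,cv); (13,10,cv); (13,12,cv); (14,2,cv); (14,10,cv); (14,11,cv); (15,3,cv); (15,11,cv); (15,12,cv); (16,10,cv); (16,11,cv); (16,12,cv)
step 2: rule r1; match: 0->13, 1->0, 2->10, 3->12; deleted nodes 13; deleted edges (13,0,cv); (13,10,cv); (13,12,cv); added nodes 17, 18, 19, 20, 21, 22, 23; added edges (20,0,cv); (20,17,cv); (20,19,cv); (21,10,cv); (21,17,cv); (21,18,cv); (22,12,cv); (22,18,cv); (22,19,cv); (23,17,cv); (23,18,cv); (23,19,cv); result: nodes: 0:V, 2:V, 3:V, 4:V, 7:V, 9:T, 10:V, 11:V, 12:V, 14:T, 15:T, 16:T, 17:V, 18:V, 19:V, 20:T, 21:T, 22:T, 23:T edges: (9,0,cv); (9,2,cvk); (9,4,cv); (9,7,cv); (14,2,cv); (14,10,cv); (14,11,cv); (15,3,cv); (15,11,cv); (15,12,cv); (16,10,cv); (16,11,cv); (16,12,cv); (20,0,cv); (20,17,cv); (20,19,cv); (21,10,cv); (21,17,cv); (21,18,cv); (22,12,cv); (22,18,cv); (22,19,cv); (23,17,cv); (23,18,cv); (23,19,cv)
step 3: rule r1; match: 0->14, 1->2, 2->10, 3->11; deleted nodes 14; deleted edges (14,2,cv); (14,10,cv); (14,11,cv); added nodes 24, 25, 26, 27, 28, 29, 30; added edges (27,2,cv); (27,24,cv); (27,26,cv); (28,10,cv); (28,24,cv); (28,25,cv); (29,11,cv); (29,25,cv); (29,26,cv); (30,24,cv); (30,25,cv); (30,26,cv); result: nodes: 0:V, 2:V, 3:V, 4:V, 7:V, 9:T, 10:V, 11:V, 12:V, 15:T, 16:T, 17:V, 18:V, 19:V, 20:T, 21:T, 22:T, 23:T, 24:V, 25:V, 26:V, 27:T, 28:T, 29:T, 30:T edges: (9,0,cv); (9,2,cvk); (9,4,cv); (9,7,cv); (15,3,cv); (15,11,cv); (15,12,cv); (16,10,cv); (16,11,cv); (16,12,cv); (20,0,cv); (20,17,cv); (20,19,cv); (21,10,cv); (21,17,cv); (21,18,cv); (22,12,cv); (22,18,cv); (22,19,cv); (23,17,cv); (23,18,cv); (23,19,cv); (27,2,cv); (27,24,cv); (27,26,cv); (28,10,cv); (28,24,cv); (28,25,cv); (29,11,cv); (29,25,cv); (29,26,cv); (30,24,cv); (30,25,cv); (30,26,cv)
final:
nodes: 0:V, 2:V, 3:V, 4:V, 7:V, 9:T, 10:V, 11:V, 12:V, 15:T, 16:T, 17:V, 18:V, 19:V, 20:T, 21:T, 22:T, 23:T, 24:V, 25:V, 26:V, 27:T, 28:T, 29:T, 30:T
edges: (9,0,cv); (9,2,cvk); (9,4,cv); (9,7,cv); (15,3,cv); (15,11,cv); (15,12,cv); (16,10,cv); (16,11,cv); (16,12,cv); (20,0,cv); (20,17,cv); (20,19,cv); (21,10,cv); (21,17,cv); (21,18,cv); (22,12,cv); (22,18,cv); (22,19,cv); (23,17,cv); (23,18,cv); (23,19,cv); (27,2,cv); (27,24,cv); (27,26,cv); (28,10,cv); (28,24,cv); (28,25,cv); (29,11,cv); (29,25,cv); (29,26,cv); (30,24,cv); (30,25,cv); (30,26,cv)


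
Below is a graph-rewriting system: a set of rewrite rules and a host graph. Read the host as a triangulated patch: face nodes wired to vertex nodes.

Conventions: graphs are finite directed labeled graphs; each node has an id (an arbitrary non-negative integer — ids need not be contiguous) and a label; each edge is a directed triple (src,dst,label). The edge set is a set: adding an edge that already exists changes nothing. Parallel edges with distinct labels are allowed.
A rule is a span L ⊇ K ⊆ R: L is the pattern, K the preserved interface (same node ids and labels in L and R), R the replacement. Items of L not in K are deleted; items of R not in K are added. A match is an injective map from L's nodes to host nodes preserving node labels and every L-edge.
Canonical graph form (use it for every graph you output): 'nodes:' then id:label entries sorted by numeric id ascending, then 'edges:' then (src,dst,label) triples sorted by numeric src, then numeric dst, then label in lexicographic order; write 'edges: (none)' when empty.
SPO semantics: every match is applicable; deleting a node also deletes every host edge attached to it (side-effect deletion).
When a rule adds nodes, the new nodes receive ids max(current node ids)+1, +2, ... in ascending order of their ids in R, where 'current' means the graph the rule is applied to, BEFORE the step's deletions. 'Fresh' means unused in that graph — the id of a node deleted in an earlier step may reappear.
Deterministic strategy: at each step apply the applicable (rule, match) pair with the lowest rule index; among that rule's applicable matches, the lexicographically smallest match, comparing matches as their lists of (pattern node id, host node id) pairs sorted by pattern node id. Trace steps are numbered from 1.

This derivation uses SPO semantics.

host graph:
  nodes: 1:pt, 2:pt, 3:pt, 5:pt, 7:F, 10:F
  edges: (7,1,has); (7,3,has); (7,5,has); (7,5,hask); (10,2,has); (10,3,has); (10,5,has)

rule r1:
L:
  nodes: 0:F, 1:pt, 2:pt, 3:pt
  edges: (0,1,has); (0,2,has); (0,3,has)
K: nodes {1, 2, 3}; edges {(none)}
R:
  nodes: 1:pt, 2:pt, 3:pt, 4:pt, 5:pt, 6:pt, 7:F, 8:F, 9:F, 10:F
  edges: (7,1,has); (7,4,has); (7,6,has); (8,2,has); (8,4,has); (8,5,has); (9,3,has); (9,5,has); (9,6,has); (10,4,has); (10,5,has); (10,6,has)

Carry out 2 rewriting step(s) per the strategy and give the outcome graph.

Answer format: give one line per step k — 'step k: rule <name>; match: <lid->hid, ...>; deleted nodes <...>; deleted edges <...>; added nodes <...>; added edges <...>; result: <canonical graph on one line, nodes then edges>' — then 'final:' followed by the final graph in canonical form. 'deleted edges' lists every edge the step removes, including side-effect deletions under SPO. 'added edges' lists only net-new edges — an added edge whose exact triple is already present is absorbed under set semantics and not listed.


step 1: rule r1; match: 0->7, 1->1, 2->3, 3->5; deleted nodes 7; deleted edges (7,1,has); (7,3,has); (7,5,has); (7,5,hask); added nodes 11, 12, 13, 14, 15, 16, 17; added edges (14,1,has); (14,11,has); (14,13,has); (15,3,has); (15,11,has); (15,12,has); (16,5,has); (16,12,has); (16,13,has); (17,11,has); (17,12,has); (17,13,has); result: nodes: 1:pt, 2:pt, 3:pt, 5:pt, 10:F, 11:pt, 12:pt, 13:pt, 14:F, 15:F, 16:F, 17:F edges: (10,2,has); (10,3,has); (10,5,has); (14,1,has); (14,11,has); (14,13,has); (15,3,has); (15,11,has); (15,12,has); (16,5,has); (16,12,has); (16,13,has); (17,11,has); (17,12,has); (17,13,has)
step 2: rule r1; match: 0->10, 1->2, 2->3, 3->5; deleted nodes 10; deleted edges (10,2,has); (10,3,has); (10,5,has); added nodes 18, 19, 20, 21, 22, 23, 24; added edges (21,2,has); (21,18,has); (21,20,has); (22,3,has); (22,18,has); (22,19,has); (23,5,has); (23,19,has); (23,20,has); (24,18,has); (24,19,has); (24,20,has); result: nodes: 1:pt, 2:pt, 3:pt, 5:pt, 11:pt, 12:pt, 13:pt, 14:F, 15:F, 16:F, 17:F, 18:pt, 19:pt, 20:pt, 21:F, 22:F, 23:F, 24:F edges: (14,1,has); (14,11,has); (14,13,has); (15,3,has); (15,11,has); (15,12,has); (16,5,has); (16,12,has); (16,13,has); (17,11,has); (17,12,has); (17,13,has); (21,2,has); (21,18,has); (21,20,has); (22,3,has); (22,18,has); (22,19,has); (23,5,has); (23,19,has); (23,20,has); (24,18,has); (24,19,has); (24,20,has)
final:
nodes: 1:pt, 2:pt, 3:pt, 5:pt, 11:pt, 12:pt, 13:pt, 14:F, 15:F, 16:F, 17:F, 18:pt, 19:pt, 20:pt, 21:F, 22:F, 23:F, 24:F
edges: (14,1,has); (14,11,has); (14,13,has); (15,3,has); (15,11,has); (15,12,has); (16,5,has); (16,12,has); (16,13,has); (17,11,has); (17,12,has); (17,13,has); (21,2,has); (21,18,has); (21,20,has); (22,3,has); (22,18,has); (22,19,has); (23,5,has); (23,19,has); (23,20,has); (24,18,has); (24,19,has); (24,20,has)


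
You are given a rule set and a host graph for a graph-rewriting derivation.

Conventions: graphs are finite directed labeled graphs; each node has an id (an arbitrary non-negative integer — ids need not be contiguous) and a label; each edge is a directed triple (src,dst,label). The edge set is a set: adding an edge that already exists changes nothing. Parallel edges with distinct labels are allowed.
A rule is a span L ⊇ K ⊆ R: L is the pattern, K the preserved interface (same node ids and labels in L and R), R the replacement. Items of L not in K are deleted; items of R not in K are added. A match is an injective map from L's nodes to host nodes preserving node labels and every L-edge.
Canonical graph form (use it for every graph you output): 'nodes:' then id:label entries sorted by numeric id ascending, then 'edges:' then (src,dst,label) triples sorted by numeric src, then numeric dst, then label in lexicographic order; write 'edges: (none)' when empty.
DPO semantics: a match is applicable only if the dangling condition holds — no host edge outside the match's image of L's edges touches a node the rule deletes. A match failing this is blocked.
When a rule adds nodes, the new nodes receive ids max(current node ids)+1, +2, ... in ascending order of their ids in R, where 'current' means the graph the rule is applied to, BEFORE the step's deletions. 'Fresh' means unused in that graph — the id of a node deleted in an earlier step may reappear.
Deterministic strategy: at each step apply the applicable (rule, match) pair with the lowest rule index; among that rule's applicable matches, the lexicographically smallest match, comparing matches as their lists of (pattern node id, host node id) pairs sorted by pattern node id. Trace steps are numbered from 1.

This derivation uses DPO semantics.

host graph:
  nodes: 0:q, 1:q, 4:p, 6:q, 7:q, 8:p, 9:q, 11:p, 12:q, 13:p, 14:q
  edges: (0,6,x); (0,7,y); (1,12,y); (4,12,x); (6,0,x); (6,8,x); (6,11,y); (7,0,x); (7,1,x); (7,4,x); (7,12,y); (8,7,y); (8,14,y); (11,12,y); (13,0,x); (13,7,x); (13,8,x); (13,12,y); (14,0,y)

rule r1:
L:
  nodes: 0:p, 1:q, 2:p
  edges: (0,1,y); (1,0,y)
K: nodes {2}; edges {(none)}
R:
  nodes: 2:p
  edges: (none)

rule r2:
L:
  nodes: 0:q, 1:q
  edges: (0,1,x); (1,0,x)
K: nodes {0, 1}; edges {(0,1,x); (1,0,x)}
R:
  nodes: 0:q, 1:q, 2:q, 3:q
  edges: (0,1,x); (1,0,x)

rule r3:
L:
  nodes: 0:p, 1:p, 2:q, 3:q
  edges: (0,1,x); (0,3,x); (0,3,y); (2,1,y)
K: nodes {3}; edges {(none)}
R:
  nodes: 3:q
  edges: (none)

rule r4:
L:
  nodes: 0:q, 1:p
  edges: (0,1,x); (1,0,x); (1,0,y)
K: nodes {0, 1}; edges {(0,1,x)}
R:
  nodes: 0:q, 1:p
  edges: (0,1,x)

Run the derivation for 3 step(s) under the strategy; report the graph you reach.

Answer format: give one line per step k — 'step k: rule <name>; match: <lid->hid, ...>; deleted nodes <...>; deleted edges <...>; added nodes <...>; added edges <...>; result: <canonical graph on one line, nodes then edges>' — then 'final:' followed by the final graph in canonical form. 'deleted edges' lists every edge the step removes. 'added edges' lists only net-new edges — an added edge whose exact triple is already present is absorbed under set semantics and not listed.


step 1: rule r2; match: 0->0, 1->6; deleted nodes (none); deleted edges (none); added nodes 15, 16; added edges (none); result: nodes: 0:q, 1:q, 4:p, 6:q, 7:q, 8:p, 9:q, 11:p, 12:q, 13:p, 14:q, 15:q, 16:q edges: (0,6,x); (0,7,y); (1,12,y); (4,12,x); (6,0,x); (6,8,x); (6,11,y); (7,0,x); (7,1,x); (7,4,x); (7,12,y); (8,7,y); (8,14,y); (11,12,y); (13,0,x); (13,7,x); (13,8,x); (13,12,y); (14,0,y)
step 2: rule r2; match: 0->0, 1->6; deleted nodes (none); deleted edges (none); added nodes 17, 18; added edges (none); result: nodes: 0:q, 1:q, 4:p, 6:q, 7:q, 8:p, 9:q, 11:p, 12:q, 13:p, 14:q, 15:q, 16:q, 17:q, 18:q edges: (0,6,x); (0,7,y); (1,12,y); (4,12,x); (6,0,x); (6,8,x); (6,11,y); (7,0,x); (7,1,x); (7,4,x); (7,12,y); (8,7,y); (8,14,y); (11,12,y); (13,0,x); (13,7,x); (13,8,x); (13,12,y); (14,0,y)
step 3: rule r2; match: 0->0, 1->6; deleted nodes (none); deleted edges (none); added nodes 19, 20; added edges (none); result: nodes: 0:q, 1:q, 4:p, 6:q, 7:q, 8:p, 9:q, 11:p, 12:q, 13:p, 14:q, 15:q, 16:q, 17:q, 18:q, 19:q, 20:q edges: (0,6,x); (0,7,y); (1,12,y); (4,12,x); (6,0,x); (6,8,x); (6,11,y); (7,0,x); (7,1,x); (7,4,x); (7,12,y); (8,7,y); (8,14,y); (11,12,y); (13,0,x); (13,7,x); (13,8,x); (13,12,y); (14,0,y)
final:
nodes: 0:q, 1:q, 4:p, 6:q, 7:q, 8:p, 9:q, 11:p, 12:q, 13:p, 14:q, 15:q, 16:q, 17:q, 18:q, 19:q, 20:q
edges: (0,6,x); (0,7,y); (1,12,y); (4,12,x); (6,0,x); (6,8,x); (6,11,y); (7,0,x); (7,1,x); (7,4,x); (7,12,y); (8,7,y); (8,14,y); (11,12,y); (13,0,x); (13,7,x); (13,8,x); (13,12,y); (14,0,y)


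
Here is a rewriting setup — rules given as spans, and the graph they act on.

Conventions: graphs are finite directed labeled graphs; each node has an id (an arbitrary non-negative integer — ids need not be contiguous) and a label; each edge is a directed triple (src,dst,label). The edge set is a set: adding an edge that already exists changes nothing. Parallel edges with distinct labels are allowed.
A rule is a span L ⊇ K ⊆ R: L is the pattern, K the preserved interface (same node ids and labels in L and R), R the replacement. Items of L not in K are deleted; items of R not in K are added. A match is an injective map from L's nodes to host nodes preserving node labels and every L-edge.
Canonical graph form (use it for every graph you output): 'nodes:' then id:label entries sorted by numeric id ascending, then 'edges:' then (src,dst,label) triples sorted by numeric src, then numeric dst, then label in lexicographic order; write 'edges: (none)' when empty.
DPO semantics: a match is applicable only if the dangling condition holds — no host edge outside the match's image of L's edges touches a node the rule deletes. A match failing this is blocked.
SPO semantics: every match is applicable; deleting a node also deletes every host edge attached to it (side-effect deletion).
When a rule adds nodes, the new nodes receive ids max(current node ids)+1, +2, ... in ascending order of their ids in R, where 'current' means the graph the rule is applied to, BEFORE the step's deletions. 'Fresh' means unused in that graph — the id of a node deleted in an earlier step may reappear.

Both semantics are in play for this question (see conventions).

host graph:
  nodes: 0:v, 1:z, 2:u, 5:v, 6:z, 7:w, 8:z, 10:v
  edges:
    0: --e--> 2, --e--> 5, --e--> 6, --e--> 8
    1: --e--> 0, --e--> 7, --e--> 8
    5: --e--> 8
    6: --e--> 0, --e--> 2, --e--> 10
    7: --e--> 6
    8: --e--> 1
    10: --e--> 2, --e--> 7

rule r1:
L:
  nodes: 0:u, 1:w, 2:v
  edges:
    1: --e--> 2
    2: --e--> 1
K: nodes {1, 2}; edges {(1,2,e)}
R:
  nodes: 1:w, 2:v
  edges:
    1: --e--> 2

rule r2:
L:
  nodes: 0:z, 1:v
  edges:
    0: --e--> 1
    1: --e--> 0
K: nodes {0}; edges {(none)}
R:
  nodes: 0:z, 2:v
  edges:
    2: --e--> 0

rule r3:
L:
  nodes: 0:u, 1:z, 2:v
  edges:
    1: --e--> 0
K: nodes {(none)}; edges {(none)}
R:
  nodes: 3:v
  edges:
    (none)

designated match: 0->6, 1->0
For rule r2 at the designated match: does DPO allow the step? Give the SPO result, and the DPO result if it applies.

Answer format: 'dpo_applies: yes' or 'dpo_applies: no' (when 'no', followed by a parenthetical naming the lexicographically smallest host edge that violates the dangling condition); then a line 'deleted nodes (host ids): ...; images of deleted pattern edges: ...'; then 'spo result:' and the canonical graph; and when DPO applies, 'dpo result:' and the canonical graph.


dpo_applies: no
(the rule deletes node 0, which keeps host edge (0,2,e) outside the match image — the dangling condition fails, DPO blocks; SPO proceeds and side-deletes such edges)
deleted nodes (host ids): 0; images of deleted pattern edges: (0,6,e); (6,0,e)
spo result:
nodes: 1:z, 2:u, 5:v, 6:z, 7:w, 8:z, 10:v, 11:v
edges: (1,7,e); (1,8,e); (5,8,e); (6,2,e); (6,10,e); (7,6,e); (8,1,e); (10,2,e); (10,7,e); (11,6,e)
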